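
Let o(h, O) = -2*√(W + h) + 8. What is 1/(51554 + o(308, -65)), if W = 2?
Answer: 25781/1329319302 + √310/1329319302 ≈ 1.9407e-5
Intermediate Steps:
o(h, O) = 8 - 2*√(2 + h) (o(h, O) = -2*√(2 + h) + 8 = 8 - 2*√(2 + h))
1/(51554 + o(308, -65)) = 1/(51554 + (8 - 2*√(2 + 308))) = 1/(51554 + (8 - 2*√310)) = 1/(51562 - 2*√310)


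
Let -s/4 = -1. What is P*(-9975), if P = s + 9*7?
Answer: -668325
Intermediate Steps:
s = 4 (s = -4*(-1) = 4)
P = 67 (P = 4 + 9*7 = 4 + 63 = 67)
P*(-9975) = 67*(-9975) = -668325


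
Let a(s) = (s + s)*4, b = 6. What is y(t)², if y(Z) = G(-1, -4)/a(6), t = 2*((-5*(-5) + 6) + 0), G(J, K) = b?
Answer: 1/64 ≈ 0.015625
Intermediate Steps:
G(J, K) = 6
a(s) = 8*s (a(s) = (2*s)*4 = 8*s)
t = 62 (t = 2*((25 + 6) + 0) = 2*(31 + 0) = 2*31 = 62)
y(Z) = ⅛ (y(Z) = 6/((8*6)) = 6/48 = 6*(1/48) = ⅛)
y(t)² = (⅛)² = 1/64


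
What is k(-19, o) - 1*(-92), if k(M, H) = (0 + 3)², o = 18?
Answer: 101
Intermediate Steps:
k(M, H) = 9 (k(M, H) = 3² = 9)
k(-19, o) - 1*(-92) = 9 - 1*(-92) = 9 + 92 = 101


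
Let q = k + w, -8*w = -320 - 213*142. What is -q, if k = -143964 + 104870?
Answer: 141093/4 ≈ 35273.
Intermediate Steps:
w = 15283/4 (w = -(-320 - 213*142)/8 = -(-320 - 30246)/8 = -⅛*(-30566) = 15283/4 ≈ 3820.8)
k = -39094
q = -141093/4 (q = -39094 + 15283/4 = -141093/4 ≈ -35273.)
-q = -1*(-141093/4) = 141093/4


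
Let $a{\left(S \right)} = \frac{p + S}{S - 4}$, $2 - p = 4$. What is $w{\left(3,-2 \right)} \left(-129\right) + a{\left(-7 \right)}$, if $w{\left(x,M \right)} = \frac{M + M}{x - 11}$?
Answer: $- \frac{1401}{22} \approx -63.682$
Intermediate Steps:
$p = -2$ ($p = 2 - 4 = -2$)
$w{\left(x,M \right)} = \frac{2 M}{-11 + x}$
$a{\left(S \right)} = \frac{-2 + S}{-4 + S}$ ($a{\left(S \right)} = \frac{-2 + S}{S - 4} = \frac{-2 + S}{-4 + S}$)
$w{\left(3,-2 \right)} \left(-129\right) + a{\left(-7 \right)} = 2 \left(-2\right) \frac{1}{-11 + 3} \left(-129\right) + \frac{-2 - 7}{-4 - 7} = 2 \left(-2\right) \frac{1}{-8} \left(-129\right) + \frac{1}{-11} \left(-9\right) = 2 \left(-2\right) \left(- \frac{1}{8}\right) \left(-129\right) - - \frac{9}{11} = \frac{1}{2} \left(-129\right) + \frac{9}{11} = - \frac{129}{2} + \frac{9}{11} = - \frac{1401}{22}$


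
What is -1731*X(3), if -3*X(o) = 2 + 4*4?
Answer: 10386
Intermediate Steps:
X(o) = -6 (X(o) = -(2 + 4*4)/3 = -(2 + 16)/3 = -⅓*18 = -6)
-1731*X(3) = -1731*(-6) = 10386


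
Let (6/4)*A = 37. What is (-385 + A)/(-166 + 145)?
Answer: 1081/63 ≈ 17.159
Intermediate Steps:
A = 74/3 (A = (⅔)*37 = 74/3 ≈ 24.667)
(-385 + A)/(-166 + 145) = (-385 + 74/3)/(-166 + 145) = -1081/3/(-21) = -1081/3*(-1/21) = 1081/63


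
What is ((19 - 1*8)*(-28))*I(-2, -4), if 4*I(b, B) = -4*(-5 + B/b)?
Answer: -924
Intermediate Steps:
I(b, B) = 5 - B/b (I(b, B) = (-4*(-5 + B/b))/4 = (20 - 4*B/b)/4 = 5 - B/b)
((19 - 1*8)*(-28))*I(-2, -4) = ((19 - 1*8)*(-28))*(5 - 1*(-4)/(-2)) = ((19 - 8)*(-28))*(5 - 1*(-4)*(-½)) = (11*(-28))*(5 - 2) = -308*3 = -924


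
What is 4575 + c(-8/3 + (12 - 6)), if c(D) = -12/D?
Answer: 22857/5 ≈ 4571.4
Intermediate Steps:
4575 + c(-8/3 + (12 - 6)) = 4575 - 12/(-8/3 + (12 - 6)) = 4575 - 12/(-8*⅓ + 6) = 4575 - 12/(-8/3 + 6) = 4575 - 12/10/3 = 4575 - 12*3/10 = 4575 - 18/5 = 22857/5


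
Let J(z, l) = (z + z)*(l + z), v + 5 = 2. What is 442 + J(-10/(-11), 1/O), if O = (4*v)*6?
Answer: 966221/2178 ≈ 443.63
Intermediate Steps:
v = -3 (v = -5 + 2 = -3)
O = -72 (O = (4*(-3))*6 = -12*6 = -72)
J(z, l) = 2*z*(l + z) (J(z, l) = (2*z)*(l + z) = 2*z*(l + z))
442 + J(-10/(-11), 1/O) = 442 + 2*(-10/(-11))*(1/(-72) - 10/(-11)) = 442 + 2*(-10*(-1/11))*(-1/72 - 10*(-1/11)) = 442 + 2*(10/11)*(-1/72 + 10/11) = 442 + 2*(10/11)*(709/792) = 442 + 3545/2178 = 966221/2178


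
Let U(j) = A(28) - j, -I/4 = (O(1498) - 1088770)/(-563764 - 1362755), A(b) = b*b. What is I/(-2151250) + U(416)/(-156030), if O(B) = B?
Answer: -518527021544/219950502219375 ≈ -0.0023575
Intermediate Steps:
A(b) = b²
I = -1449696/642173 (I = -4*(1498 - 1088770)/(-563764 - 1362755) = -(-4349088)/(-1926519) = -(-4349088)*(-1)/1926519 = -4*362424/642173 = -1449696/642173 ≈ -2.2575)
U(j) = 784 - j (U(j) = 28² - j = 784 - j)
I/(-2151250) + U(416)/(-156030) = -1449696/642173/(-2151250) + (784 - 1*416)/(-156030) = -1449696/642173*(-1/2151250) + (784 - 416)*(-1/156030) = 724848/690737333125 + 368*(-1/156030) = 724848/690737333125 - 184/78015 = -518527021544/219950502219375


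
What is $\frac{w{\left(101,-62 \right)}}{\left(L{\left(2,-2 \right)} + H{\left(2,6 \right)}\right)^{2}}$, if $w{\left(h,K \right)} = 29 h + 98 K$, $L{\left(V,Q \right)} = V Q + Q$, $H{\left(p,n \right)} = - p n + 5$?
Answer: $- \frac{3147}{169} \approx -18.621$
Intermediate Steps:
$H{\left(p,n \right)} = 5 - n p$ ($H{\left(p,n \right)} = - n p + 5 = 5 - n p$)
$L{\left(V,Q \right)} = Q + Q V$ ($L{\left(V,Q \right)} = Q V + Q = Q + Q V$)
$\frac{w{\left(101,-62 \right)}}{\left(L{\left(2,-2 \right)} + H{\left(2,6 \right)}\right)^{2}} = \frac{29 \cdot 101 + 98 \left(-62\right)}{\left(- 2 \left(1 + 2\right) + \left(5 - 6 \cdot 2\right)\right)^{2}} = \frac{2929 - 6076}{\left(\left(-2\right) 3 + \left(5 - 12\right)\right)^{2}} = - \frac{3147}{\left(-6 - 7\right)^{2}} = - \frac{3147}{\left(-13\right)^{2}} = - \frac{3147}{169}$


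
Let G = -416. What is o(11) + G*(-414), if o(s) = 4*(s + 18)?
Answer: 172340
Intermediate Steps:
o(s) = 72 + 4*s (o(s) = 4*(18 + s) = 72 + 4*s)
o(11) + G*(-414) = (72 + 4*11) - 416*(-414) = (72 + 44) + 172224 = 116 + 172224 = 172340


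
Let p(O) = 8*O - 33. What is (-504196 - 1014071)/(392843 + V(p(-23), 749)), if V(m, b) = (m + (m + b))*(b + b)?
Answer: -1518267/864713 ≈ -1.7558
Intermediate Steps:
p(O) = -33 + 8*O
V(m, b) = 2*b*(b + 2*m) (V(m, b) = (m + (b + m))*(2*b) = (b + 2*m)*(2*b) = 2*b*(b + 2*m))
(-504196 - 1014071)/(392843 + V(p(-23), 749)) = (-504196 - 1014071)/(392843 + 2*749*(749 + 2*(-33 + 8*(-23)))) = -1518267/(392843 + 2*749*(749 + 2*(-33 - 184))) = -1518267/(392843 + 2*749*(749 + 2*(-217))) = -1518267/(392843 + 2*749*(749 - 434)) = -1518267/(392843 + 2*749*315) = -1518267/(392843 + 471870) = -1518267/864713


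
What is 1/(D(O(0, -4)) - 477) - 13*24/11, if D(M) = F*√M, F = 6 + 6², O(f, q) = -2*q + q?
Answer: -122627/4323 ≈ -28.366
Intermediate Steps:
O(f, q) = -q
F = 42 (F = 6 + 36 = 42)
D(M) = 42*√M
1/(D(O(0, -4)) - 477) - 13*24/11 = 1/(42*√(-1*(-4)) - 477) - 13*24/11 = 1/(42*√4 - 477) - 13*24*(1/11) = 1/(42*2 - 477) - 13*24/11 = 1/(84 - 477) - 1*312/11 = 1/(-393) - 312/11 = -1/393 - 312/11 = -122627/4323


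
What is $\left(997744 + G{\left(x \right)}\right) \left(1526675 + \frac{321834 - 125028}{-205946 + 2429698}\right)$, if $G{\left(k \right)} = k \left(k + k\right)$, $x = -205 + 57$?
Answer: $\frac{442001701258372764}{277969} \approx 1.5901 \cdot 10^{12}$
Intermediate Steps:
$x = -148$
$G{\left(k \right)} = 2 k^{2}$ ($G{\left(k \right)} = k 2 k = 2 k^{2}$)
$\left(997744 + G{\left(x \right)}\right) \left(1526675 + \frac{321834 - 125028}{-205946 + 2429698}\right) = \left(997744 + 2 \left(-148\right)^{2}\right) \left(1526675 + \frac{321834 - 125028}{-205946 + 2429698}\right) = \left(997744 + 2 \cdot 21904\right) \left(1526675 + \frac{196806}{2223752}\right) = \left(997744 + 43808\right) \left(1526675 + 196806 \cdot \frac{1}{2223752}\right) = 1041552 \left(1526675 + \frac{98403}{1111876}\right) = 1041552 \cdot \frac{1697473390703}{1111876} = \frac{442001701258372764}{277969}$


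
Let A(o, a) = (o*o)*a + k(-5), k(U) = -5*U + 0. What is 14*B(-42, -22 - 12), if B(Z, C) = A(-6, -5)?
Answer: -2170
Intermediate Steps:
k(U) = -5*U
A(o, a) = 25 + a*o² (A(o, a) = (o*o)*a - 5*(-5) = o²*a + 25 = a*o² + 25 = 25 + a*o²)
B(Z, C) = -155 (B(Z, C) = 25 - 5*(-6)² = 25 - 5*36 = 25 - 180 = -155)
14*B(-42, -22 - 12) = 14*(-155) = -2170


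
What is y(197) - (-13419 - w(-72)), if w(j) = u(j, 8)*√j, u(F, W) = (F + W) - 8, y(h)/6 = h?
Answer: 14601 - 432*I*√2 ≈ 14601.0 - 610.94*I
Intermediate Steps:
y(h) = 6*h
u(F, W) = -8 + F + W
w(j) = j^(3/2) (w(j) = (-8 + j + 8)*√j = j*√j = j^(3/2))
y(197) - (-13419 - w(-72)) = 6*197 - (-13419 - (-72)^(3/2)) = 1182 - (-13419 - (-432)*I*√2) = 1182 - (-13419 + 432*I*√2) = 1182 + (13419 - 432*I*√2) = 14601 - 432*I*√2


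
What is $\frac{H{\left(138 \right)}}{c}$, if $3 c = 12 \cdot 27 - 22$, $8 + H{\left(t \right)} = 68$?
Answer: $\frac{90}{151} \approx 0.59603$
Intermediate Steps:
$H{\left(t \right)} = 60$ ($H{\left(t \right)} = -8 + 68 = 60$)
$c = \frac{302}{3}$ ($c = \frac{12 \cdot 27 - 22}{3} = \frac{324 - 22}{3} = \frac{1}{3} \cdot 302 = \frac{302}{3} \approx 100.67$)
$\frac{H{\left(138 \right)}}{c} = \frac{60}{\frac{302}{3}} = 60 \cdot \frac{3}{302} = \frac{90}{151}$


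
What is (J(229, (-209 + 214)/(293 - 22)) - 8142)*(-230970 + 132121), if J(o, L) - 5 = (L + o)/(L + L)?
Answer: 954189397/5 ≈ 1.9084e+8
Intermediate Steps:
J(o, L) = 5 + (L + o)/(2*L) (J(o, L) = 5 + (L + o)/(L + L) = 5 + (L + o)/((2*L)) = 5 + (L + o)*(1/(2*L)) = 5 + (L + o)/(2*L))
(J(229, (-209 + 214)/(293 - 22)) - 8142)*(-230970 + 132121) = ((229 + 11*((-209 + 214)/(293 - 22)))/(2*(((-209 + 214)/(293 - 22)))) - 8142)*(-230970 + 132121) = ((229 + 11*(5/271))/(2*((5/271))) - 8142)*(-98849) = ((229 + 11*(5*(1/271)))/(2*((5*(1/271)))) - 8142)*(-98849) = ((229 + 11*(5/271))/(2*(5/271)) - 8142)*(-98849) = ((½)*(271/5)*(229 + 55/271) - 8142)*(-98849) = ((½)*(271/5)*(62114/271) - 8142)*(-98849) = (31057/5 - 8142)*(-98849) = -9653/5*(-98849) = 954189397/5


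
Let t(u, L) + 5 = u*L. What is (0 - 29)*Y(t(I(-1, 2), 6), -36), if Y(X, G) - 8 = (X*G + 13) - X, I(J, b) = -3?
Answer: -25288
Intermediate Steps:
t(u, L) = -5 + L*u (t(u, L) = -5 + u*L = -5 + L*u)
Y(X, G) = 21 - X + G*X (Y(X, G) = 8 + ((X*G + 13) - X) = 8 + ((G*X + 13) - X) = 8 + ((13 + G*X) - X) = 8 + (13 - X + G*X) = 21 - X + G*X)
(0 - 29)*Y(t(I(-1, 2), 6), -36) = (0 - 29)*(21 - (-5 + 6*(-3)) - 36*(-5 + 6*(-3))) = -29*(21 - (-5 - 18) - 36*(-5 - 18)) = -29*(21 - 1*(-23) - 36*(-23)) = -29*(21 + 23 + 828) = -29*872 = -25288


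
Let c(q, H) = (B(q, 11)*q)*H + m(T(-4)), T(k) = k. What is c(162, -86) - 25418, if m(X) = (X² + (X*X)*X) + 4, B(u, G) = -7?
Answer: 72062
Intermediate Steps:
m(X) = 4 + X² + X³ (m(X) = (X² + X²*X) + 4 = (X² + X³) + 4 = 4 + X² + X³)
c(q, H) = -44 - 7*H*q (c(q, H) = (-7*q)*H + (4 + (-4)² + (-4)³) = -7*H*q + (4 + 16 - 64) = -7*H*q - 44 = -44 - 7*H*q)
c(162, -86) - 25418 = (-44 - 7*(-86)*162) - 25418 = (-44 + 97524) - 25418 = 97480 - 25418 = 72062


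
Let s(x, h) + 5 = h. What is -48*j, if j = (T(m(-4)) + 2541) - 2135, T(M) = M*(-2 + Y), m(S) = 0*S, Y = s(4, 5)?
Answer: -19488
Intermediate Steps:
s(x, h) = -5 + h
Y = 0 (Y = -5 + 5 = 0)
m(S) = 0
T(M) = -2*M (T(M) = M*(-2 + 0) = M*(-2) = -2*M)
j = 406 (j = (-2*0 + 2541) - 2135 = (0 + 2541) - 2135 = 2541 - 2135 = 406)
-48*j = -48*406 = -19488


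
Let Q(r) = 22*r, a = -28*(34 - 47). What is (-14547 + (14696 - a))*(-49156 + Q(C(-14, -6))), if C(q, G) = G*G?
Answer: 10398260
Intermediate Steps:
C(q, G) = G²
a = 364 (a = -28*(-13) = 364)
(-14547 + (14696 - a))*(-49156 + Q(C(-14, -6))) = (-14547 + (14696 - 1*364))*(-49156 + 22*(-6)²) = (-14547 + (14696 - 364))*(-49156 + 22*36) = (-14547 + 14332)*(-49156 + 792) = -215*(-48364) = 10398260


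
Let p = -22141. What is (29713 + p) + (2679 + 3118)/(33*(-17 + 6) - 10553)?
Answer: 82650155/10916 ≈ 7571.5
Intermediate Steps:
(29713 + p) + (2679 + 3118)/(33*(-17 + 6) - 10553) = (29713 - 22141) + (2679 + 3118)/(33*(-17 + 6) - 10553) = 7572 + 5797/(33*(-11) - 10553) = 7572 + 5797/(-363 - 10553) = 7572 + 5797/(-10916) = 7572 + 5797*(-1/10916) = 7572 - 5797/10916 = 82650155/10916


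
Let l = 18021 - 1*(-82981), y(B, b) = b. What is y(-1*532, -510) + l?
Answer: 100492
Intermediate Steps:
l = 101002 (l = 18021 + 82981 = 101002)
y(-1*532, -510) + l = -510 + 101002 = 100492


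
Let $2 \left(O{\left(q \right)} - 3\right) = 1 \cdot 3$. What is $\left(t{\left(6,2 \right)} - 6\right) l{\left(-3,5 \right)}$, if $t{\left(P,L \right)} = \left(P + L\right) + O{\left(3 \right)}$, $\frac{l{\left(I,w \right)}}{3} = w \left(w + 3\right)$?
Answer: $780$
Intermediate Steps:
$O{\left(q \right)} = \frac{9}{2}$ ($O{\left(q \right)} = 3 + \frac{1 \cdot 3}{2} = 3 + \frac{1}{2} \cdot 3 = 3 + \frac{3}{2} = \frac{9}{2}$)
$l{\left(I,w \right)} = 3 w \left(3 + w\right)$ ($l{\left(I,w \right)} = 3 w \left(w + 3\right) = 3 w \left(3 + w\right)$)
$t{\left(P,L \right)} = \frac{9}{2} + L + P$ ($t{\left(P,L \right)} = \left(P + L\right) + \frac{9}{2} = \left(L + P\right) + \frac{9}{2} = \frac{9}{2} + L + P$)
$\left(t{\left(6,2 \right)} - 6\right) l{\left(-3,5 \right)} = \left(\left(\frac{9}{2} + 2 + 6\right) - 6\right) 3 \cdot 5 \left(3 + 5\right) = \left(\frac{25}{2} - 6\right) 3 \cdot 5 \cdot 8 = \frac{13}{2} \cdot 120 = 780$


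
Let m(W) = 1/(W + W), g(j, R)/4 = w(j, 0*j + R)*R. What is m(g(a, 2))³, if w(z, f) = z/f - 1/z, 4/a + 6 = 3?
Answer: 27/64 ≈ 0.42188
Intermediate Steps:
a = -4/3 (a = 4/(-6 + 3) = 4/(-3) = 4*(-⅓) = -4/3 ≈ -1.3333)
w(z, f) = -1/z + z/f
g(j, R) = 4*R*(-1/j + j/R) (g(j, R) = 4*((-1/j + j/(0*j + R))*R) = 4*((-1/j + j/(0 + R))*R) = 4*((-1/j + j/R)*R) = 4*(R*(-1/j + j/R)) = 4*R*(-1/j + j/R))
m(W) = 1/(2*W)
m(g(a, 2))³ = (1/(2*(4*(-4/3) - 4*2/(-4/3))))³ = (1/(2*(-16/3 - 4*2*(-¾))))³ = (1/(2*(-16/3 + 6)))³ = (1/(2*(⅔)))³ = ((½)*(3/2))³ = (¾)³ = 27/64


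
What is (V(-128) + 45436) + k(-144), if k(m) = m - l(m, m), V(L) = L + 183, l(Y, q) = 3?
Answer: 45344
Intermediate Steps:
V(L) = 183 + L
k(m) = -3 + m (k(m) = m - 1*3 = m - 3 = -3 + m)
(V(-128) + 45436) + k(-144) = ((183 - 128) + 45436) + (-3 - 144) = (55 + 45436) - 147 = 45491 - 147 = 45344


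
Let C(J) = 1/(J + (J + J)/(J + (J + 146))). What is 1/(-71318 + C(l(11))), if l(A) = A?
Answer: -935/66682246 ≈ -1.4022e-5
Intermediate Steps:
C(J) = 1/(J + 2*J/(146 + 2*J)) (C(J) = 1/(J + (2*J)/(J + (146 + J))) = 1/(J + (2*J)/(146 + 2*J)) = 1/(J + 2*J/(146 + 2*J)))
1/(-71318 + C(l(11))) = 1/(-71318 + (73 + 11)/(11*(74 + 11))) = 1/(-71318 + (1/11)*84/85) = 1/(-71318 + (1/11)*(1/85)*84) = 1/(-71318 + 84/935) = 1/(-66682246/935) = -935/66682246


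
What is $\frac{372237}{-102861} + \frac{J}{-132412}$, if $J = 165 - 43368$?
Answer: $- \frac{14948247287}{4540010244} \approx -3.2926$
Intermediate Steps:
$J = -43203$ ($J = 165 - 43368 = -43203$)
$\frac{372237}{-102861} + \frac{J}{-132412} = \frac{372237}{-102861} - \frac{43203}{-132412} = 372237 \left(- \frac{1}{102861}\right) - - \frac{43203}{132412} = - \frac{124079}{34287} + \frac{43203}{132412} = - \frac{14948247287}{4540010244}$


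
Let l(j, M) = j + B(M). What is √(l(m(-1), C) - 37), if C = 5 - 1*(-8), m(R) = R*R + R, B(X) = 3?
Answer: I*√34 ≈ 5.8309*I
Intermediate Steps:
m(R) = R + R² (m(R) = R² + R = R + R²)
C = 13 (C = 5 + 8 = 13)
l(j, M) = 3 + j (l(j, M) = j + 3 = 3 + j)
√(l(m(-1), C) - 37) = √((3 - (1 - 1)) - 37) = √((3 - 1*0) - 37) = √((3 + 0) - 37) = √(3 - 37) = √(-34) = I*√34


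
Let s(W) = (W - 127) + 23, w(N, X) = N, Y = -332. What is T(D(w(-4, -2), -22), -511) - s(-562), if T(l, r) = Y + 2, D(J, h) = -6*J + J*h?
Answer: 336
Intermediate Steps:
s(W) = -104 + W (s(W) = (-127 + W) + 23 = -104 + W)
T(l, r) = -330 (T(l, r) = -332 + 2 = -330)
T(D(w(-4, -2), -22), -511) - s(-562) = -330 - (-104 - 562) = -330 - 1*(-666) = -330 + 666 = 336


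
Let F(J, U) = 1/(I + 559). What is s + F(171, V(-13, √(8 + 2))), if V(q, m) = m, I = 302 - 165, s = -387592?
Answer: -269764031/696 ≈ -3.8759e+5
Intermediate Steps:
I = 137
F(J, U) = 1/696 (F(J, U) = 1/(137 + 559) = 1/696)
s + F(171, V(-13, √(8 + 2))) = -387592 + 1/696 = -269764031/696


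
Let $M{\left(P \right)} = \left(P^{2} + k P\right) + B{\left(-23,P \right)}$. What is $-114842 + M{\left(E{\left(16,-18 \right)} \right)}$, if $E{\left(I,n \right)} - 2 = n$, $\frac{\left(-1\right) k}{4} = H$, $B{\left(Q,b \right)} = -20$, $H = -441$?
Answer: $-142830$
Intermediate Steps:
$k = 1764$ ($k = \left(-4\right) \left(-441\right) = 1764$)
$E{\left(I,n \right)} = 2 + n$
$M{\left(P \right)} = -20 + P^{2} + 1764 P$ ($M{\left(P \right)} = \left(P^{2} + 1764 P\right) - 20 = -20 + P^{2} + 1764 P$)
$-114842 + M{\left(E{\left(16,-18 \right)} \right)} = -114842 + \left(-20 + \left(2 - 18\right)^{2} + 1764 \left(2 - 18\right)\right) = -114842 + \left(-20 + \left(-16\right)^{2} + 1764 \left(-16\right)\right) = -114842 - 27988 = -142830$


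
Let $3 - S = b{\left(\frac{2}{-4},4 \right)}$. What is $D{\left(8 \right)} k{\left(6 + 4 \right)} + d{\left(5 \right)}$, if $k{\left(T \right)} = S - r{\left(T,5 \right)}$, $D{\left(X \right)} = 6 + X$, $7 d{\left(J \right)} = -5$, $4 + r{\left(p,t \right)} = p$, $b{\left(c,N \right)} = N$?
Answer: $- \frac{691}{7} \approx -98.714$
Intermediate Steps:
$r{\left(p,t \right)} = -4 + p$
$S = -1$ ($S = 3 - 4 = -1$)
$d{\left(J \right)} = - \frac{5}{7}$ ($d{\left(J \right)} = \frac{1}{7} \left(-5\right) = - \frac{5}{7}$)
$k{\left(T \right)} = 3 - T$ ($k{\left(T \right)} = -1 - \left(-4 + T\right) = 3 - T$)
$D{\left(8 \right)} k{\left(6 + 4 \right)} + d{\left(5 \right)} = \left(6 + 8\right) \left(3 - \left(6 + 4\right)\right) - \frac{5}{7} = 14 \left(3 - 10\right) - \frac{5}{7} = 14 \left(-7\right) - \frac{5}{7} = -98 - \frac{5}{7} = - \frac{691}{7}$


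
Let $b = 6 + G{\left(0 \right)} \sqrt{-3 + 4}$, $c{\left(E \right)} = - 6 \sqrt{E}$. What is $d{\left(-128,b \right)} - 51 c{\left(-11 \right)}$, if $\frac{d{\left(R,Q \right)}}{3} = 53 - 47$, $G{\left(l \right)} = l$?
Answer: $18 + 306 i \sqrt{11} \approx 18.0 + 1014.9 i$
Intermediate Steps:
$b = 6$ ($b = 6 + 0 \sqrt{-3 + 4} = 6 + 0 \sqrt{1} = 6 + 0 \cdot 1 = 6 + 0 = 6$)
$d{\left(R,Q \right)} = 18$ ($d{\left(R,Q \right)} = 3 \left(53 - 47\right) = 3 \cdot 6 = 18$)
$d{\left(-128,b \right)} - 51 c{\left(-11 \right)} = 18 - 51 \left(- 6 \sqrt{-11}\right) = 18 - 51 \left(- 6 i \sqrt{11}\right) = 18 + 306 i \sqrt{11}$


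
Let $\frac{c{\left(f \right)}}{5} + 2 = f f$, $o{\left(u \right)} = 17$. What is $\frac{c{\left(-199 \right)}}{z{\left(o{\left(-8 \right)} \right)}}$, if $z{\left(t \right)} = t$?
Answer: $\frac{197995}{17} \approx 11647.0$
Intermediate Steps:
$c{\left(f \right)} = -10 + 5 f^{2}$ ($c{\left(f \right)} = -10 + 5 f f = -10 + 5 f^{2}$)
$\frac{c{\left(-199 \right)}}{z{\left(o{\left(-8 \right)} \right)}} = \frac{-10 + 5 \left(-199\right)^{2}}{17} = \left(-10 + 5 \cdot 39601\right) \frac{1}{17} = \left(-10 + 198005\right) \frac{1}{17} = 197995 \cdot \frac{1}{17} = \frac{197995}{17}$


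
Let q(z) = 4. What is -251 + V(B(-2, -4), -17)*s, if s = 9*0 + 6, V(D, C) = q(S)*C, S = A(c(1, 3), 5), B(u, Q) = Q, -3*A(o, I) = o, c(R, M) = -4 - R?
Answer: -659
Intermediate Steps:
A(o, I) = -o/3
S = 5/3 (S = -(-4 - 1*1)/3 = -(-4 - 1)/3 = -⅓*(-5) = 5/3 ≈ 1.6667)
V(D, C) = 4*C
s = 6 (s = 0 + 6 = 6)
-251 + V(B(-2, -4), -17)*s = -251 + (4*(-17))*6 = -251 - 68*6 = -251 - 408 = -659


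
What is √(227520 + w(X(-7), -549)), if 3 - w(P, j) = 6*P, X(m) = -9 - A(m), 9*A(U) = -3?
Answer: 5*√9103 ≈ 477.05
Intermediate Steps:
A(U) = -⅓ (A(U) = (⅑)*(-3) = -⅓)
X(m) = -26/3 (X(m) = -9 - 1*(-⅓) = -9 + ⅓ = -26/3)
w(P, j) = 3 - 6*P
√(227520 + w(X(-7), -549)) = √(227520 + (3 - 6*(-26/3))) = √(227520 + (3 + 52)) = √(227520 + 55) = √227575 = 5*√9103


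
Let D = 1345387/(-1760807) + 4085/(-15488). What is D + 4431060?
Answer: 120841087786174509/27271378816 ≈ 4.4311e+6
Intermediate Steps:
D = -28030250451/27271378816 (D = 1345387*(-1/1760807) + 4085*(-1/15488) = -1345387/1760807 - 4085/15488 = -28030250451/27271378816 ≈ -1.0278)
D + 4431060 = -28030250451/27271378816 + 4431060 = 120841087786174509/27271378816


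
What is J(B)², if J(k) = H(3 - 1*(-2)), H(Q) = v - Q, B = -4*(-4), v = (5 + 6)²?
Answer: 13456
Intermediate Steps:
v = 121 (v = 11² = 121)
B = 16
H(Q) = 121 - Q
J(k) = 116 (J(k) = 121 - (3 - 1*(-2)) = 121 - (3 + 2) = 121 - 1*5 = 121 - 5 = 116)
J(B)² = 116² = 13456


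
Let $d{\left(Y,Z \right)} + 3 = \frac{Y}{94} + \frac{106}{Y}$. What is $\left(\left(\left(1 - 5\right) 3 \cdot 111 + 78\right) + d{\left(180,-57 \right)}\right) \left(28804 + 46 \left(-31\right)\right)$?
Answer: $- \frac{8071215399}{235} \approx -3.4346 \cdot 10^{7}$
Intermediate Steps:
$d{\left(Y,Z \right)} = -3 + \frac{106}{Y} + \frac{Y}{94}$ ($d{\left(Y,Z \right)} = -3 + \left(\frac{Y}{94} + \frac{106}{Y}\right) = -3 + \left(\frac{106}{Y} + \frac{Y}{94}\right) = -3 + \frac{106}{Y} + \frac{Y}{94}$)
$\left(\left(\left(1 - 5\right) 3 \cdot 111 + 78\right) + d{\left(180,-57 \right)}\right) \left(28804 + 46 \left(-31\right)\right) = \left(\left(\left(1 - 5\right) 3 \cdot 111 + 78\right) + \left(-3 + \frac{106}{180} + \frac{1}{94} \cdot 180\right)\right) \left(28804 + 46 \left(-31\right)\right) = \left(\left(\left(-4\right) 3 \cdot 111 + 78\right) + \left(-3 + 106 \cdot \frac{1}{180} + \frac{90}{47}\right)\right) \left(28804 - 1426\right) = \left(\left(\left(-12\right) 111 + 78\right) + \left(-3 + \frac{53}{90} + \frac{90}{47}\right)\right) 27378 = \left(\left(-1332 + 78\right) - \frac{2099}{4230}\right) 27378 = \left(-1254 - \frac{2099}{4230}\right) 27378 = \left(- \frac{5306519}{4230}\right) 27378 = - \frac{8071215399}{235}$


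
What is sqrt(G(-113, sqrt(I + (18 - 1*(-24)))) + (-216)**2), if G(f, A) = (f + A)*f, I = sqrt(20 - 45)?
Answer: sqrt(59425 - 113*sqrt(42 + 5*I)) ≈ 242.26 - 0.0898*I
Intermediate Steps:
I = 5*I (I = sqrt(-25) = 5*I ≈ 5.0*I)
G(f, A) = f*(A + f) (G(f, A) = (A + f)*f = f*(A + f))
sqrt(G(-113, sqrt(I + (18 - 1*(-24)))) + (-216)**2) = sqrt(-113*(sqrt(5*I + (18 - 1*(-24))) - 113) + (-216)**2) = sqrt(-113*(sqrt(5*I + (18 + 24)) - 113) + 46656) = sqrt(-113*(sqrt(5*I + 42) - 113) + 46656) = sqrt(-113*(sqrt(42 + 5*I) - 113) + 46656) = sqrt(-113*(-113 + sqrt(42 + 5*I)) + 46656) = sqrt((12769 - 113*sqrt(42 + 5*I)) + 46656) = sqrt(59425 - 113*sqrt(42 + 5*I))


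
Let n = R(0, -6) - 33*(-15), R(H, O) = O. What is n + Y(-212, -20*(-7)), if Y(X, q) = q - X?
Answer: 841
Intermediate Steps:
n = 489 (n = -6 - 33*(-15) = -6 + 495 = 489)
n + Y(-212, -20*(-7)) = 489 + (-20*(-7) - 1*(-212)) = 489 + (140 + 212) = 489 + 352 = 841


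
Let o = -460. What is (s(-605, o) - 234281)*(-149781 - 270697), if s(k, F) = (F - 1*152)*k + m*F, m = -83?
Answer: -73230028002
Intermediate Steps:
s(k, F) = -83*F + k*(-152 + F) (s(k, F) = (F - 1*152)*k - 83*F = (F - 152)*k - 83*F = (-152 + F)*k - 83*F = k*(-152 + F) - 83*F = -83*F + k*(-152 + F))
(s(-605, o) - 234281)*(-149781 - 270697) = ((-152*(-605) - 83*(-460) - 460*(-605)) - 234281)*(-149781 - 270697) = ((91960 + 38180 + 278300) - 234281)*(-420478) = (408440 - 234281)*(-420478) = 174159*(-420478) = -73230028002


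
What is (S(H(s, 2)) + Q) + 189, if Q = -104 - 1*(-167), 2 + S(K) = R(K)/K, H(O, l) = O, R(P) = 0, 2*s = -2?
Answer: 250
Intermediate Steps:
s = -1 (s = (½)*(-2) = -1)
S(K) = -2 (S(K) = -2 + 0/K = -2 + 0 = -2)
Q = 63 (Q = -104 + 167 = 63)
(S(H(s, 2)) + Q) + 189 = (-2 + 63) + 189 = 61 + 189 = 250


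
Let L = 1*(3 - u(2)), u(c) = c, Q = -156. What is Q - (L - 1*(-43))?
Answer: -200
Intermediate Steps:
L = 1 (L = 1*(3 - 1*2) = 1*(3 - 2) = 1*1 = 1)
Q - (L - 1*(-43)) = -156 - (1 - 1*(-43)) = -156 - (1 + 43) = -156 - 1*44 = -156 - 44 = -200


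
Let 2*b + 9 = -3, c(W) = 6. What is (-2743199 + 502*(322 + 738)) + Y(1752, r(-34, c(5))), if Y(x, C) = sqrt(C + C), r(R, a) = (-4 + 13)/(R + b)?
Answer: -2211079 + 3*I*sqrt(5)/10 ≈ -2.2111e+6 + 0.67082*I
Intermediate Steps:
b = -6 (b = -9/2 + (1/2)*(-3) = -9/2 - 3/2 = -6)
r(R, a) = 9/(-6 + R) (r(R, a) = (-4 + 13)/(R - 6) = 9/(-6 + R))
Y(x, C) = sqrt(2)*sqrt(C) (Y(x, C) = sqrt(2*C) = sqrt(2)*sqrt(C))
(-2743199 + 502*(322 + 738)) + Y(1752, r(-34, c(5))) = (-2743199 + 502*(322 + 738)) + sqrt(2)*sqrt(9/(-6 - 34)) = (-2743199 + 502*1060) + sqrt(2)*sqrt(9/(-40)) = (-2743199 + 532120) + sqrt(2)*sqrt(9*(-1/40)) = -2211079 + sqrt(2)*sqrt(-9/40) = -2211079 + sqrt(2)*(3*I*sqrt(10)/20) = -2211079 + 3*I*sqrt(5)/10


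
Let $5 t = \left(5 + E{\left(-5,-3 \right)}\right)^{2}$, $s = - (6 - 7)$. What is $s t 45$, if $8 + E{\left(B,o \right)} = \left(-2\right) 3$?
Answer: $729$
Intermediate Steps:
$s = 1$ ($s = \left(-1\right) \left(-1\right) = 1$)
$E{\left(B,o \right)} = -14$ ($E{\left(B,o \right)} = -8 - 6 = -14$)
$t = \frac{81}{5}$ ($t = \frac{\left(5 - 14\right)^{2}}{5} = \frac{\left(-9\right)^{2}}{5} = \frac{1}{5} \cdot 81 = \frac{81}{5} \approx 16.2$)
$s t 45 = 1 \cdot \frac{81}{5} \cdot 45 = \frac{81}{5} \cdot 45 = 729$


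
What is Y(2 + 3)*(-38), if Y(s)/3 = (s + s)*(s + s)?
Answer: -11400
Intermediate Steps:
Y(s) = 12*s² (Y(s) = 3*((s + s)*(s + s)) = 3*((2*s)*(2*s)) = 3*(4*s²) = 12*s²)
Y(2 + 3)*(-38) = (12*(2 + 3)²)*(-38) = (12*5²)*(-38) = (12*25)*(-38) = 300*(-38) = -11400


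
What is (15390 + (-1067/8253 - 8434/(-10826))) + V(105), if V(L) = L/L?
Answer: 687598696429/44673489 ≈ 15392.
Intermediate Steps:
V(L) = 1
(15390 + (-1067/8253 - 8434/(-10826))) + V(105) = (15390 + (-1067/8253 - 8434/(-10826))) + 1 = (15390 + (-1067*1/8253 - 8434*(-1/10826))) + 1 = (15390 + (-1067/8253 + 4217/5413)) + 1 = (15390 + 29027230/44673489) + 1 = 687554022940/44673489 + 1 = 687598696429/44673489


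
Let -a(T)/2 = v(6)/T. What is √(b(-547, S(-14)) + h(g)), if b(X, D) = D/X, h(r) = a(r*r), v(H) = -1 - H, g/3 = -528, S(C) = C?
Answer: √19218539774/866448 ≈ 0.16000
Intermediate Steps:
g = -1584 (g = 3*(-528) = -1584)
a(T) = 14/T (a(T) = -2*(-1 - 1*6)/T = -2*(-1 - 6)/T = -(-14)/T = 14/T)
h(r) = 14/r² (h(r) = 14/((r*r)) = 14/(r²) = 14/r²)
√(b(-547, S(-14)) + h(g)) = √(-14/(-547) + 14/(-1584)²) = √(-14*(-1/547) + 14*(1/2509056)) = √(14/547 + 7/1254528) = √(17567221/686226816) = √19218539774/866448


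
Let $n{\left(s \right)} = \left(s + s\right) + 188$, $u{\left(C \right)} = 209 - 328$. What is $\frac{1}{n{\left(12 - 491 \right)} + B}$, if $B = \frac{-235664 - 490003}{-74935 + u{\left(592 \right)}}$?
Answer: $- \frac{25018}{19021971} \approx -0.0013152$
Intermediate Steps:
$u{\left(C \right)} = -119$
$n{\left(s \right)} = 188 + 2 s$ ($n{\left(s \right)} = 2 s + 188 = 188 + 2 s$)
$B = \frac{241889}{25018}$ ($B = \frac{-235664 - 490003}{-74935 - 119} = - \frac{725667}{-75054} = \left(-725667\right) \left(- \frac{1}{75054}\right) = \frac{241889}{25018} \approx 9.6686$)
$\frac{1}{n{\left(12 - 491 \right)} + B} = \frac{1}{\left(188 + 2 \left(12 - 491\right)\right) + \frac{241889}{25018}} = \frac{1}{\left(188 + 2 \left(-479\right)\right) + \frac{241889}{25018}} = \frac{1}{\left(188 - 958\right) + \frac{241889}{25018}} = \frac{1}{-770 + \frac{241889}{25018}} = \frac{1}{- \frac{19021971}{25018}} = - \frac{25018}{19021971}$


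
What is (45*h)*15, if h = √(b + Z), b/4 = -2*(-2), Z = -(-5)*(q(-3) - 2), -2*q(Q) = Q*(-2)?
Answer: 2025*I ≈ 2025.0*I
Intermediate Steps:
q(Q) = Q (q(Q) = -Q*(-2)/2 = -(-1)*Q = Q)
Z = -25 (Z = -(-5)*(-3 - 2) = -(-5)*(-5) = -5*5 = -25)
b = 16 (b = 4*(-2*(-2)) = 4*4 = 16)
h = 3*I (h = √(16 - 25) = √(-9) = 3*I ≈ 3.0*I)
(45*h)*15 = (45*(3*I))*15 = (135*I)*15 = 2025*I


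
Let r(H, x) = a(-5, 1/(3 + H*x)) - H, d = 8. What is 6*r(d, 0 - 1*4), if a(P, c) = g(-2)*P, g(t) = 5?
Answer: -198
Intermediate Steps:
a(P, c) = 5*P
r(H, x) = -25 - H (r(H, x) = 5*(-5) - H = -25 - H)
6*r(d, 0 - 1*4) = 6*(-25 - 1*8) = 6*(-25 - 8) = 6*(-33) = -198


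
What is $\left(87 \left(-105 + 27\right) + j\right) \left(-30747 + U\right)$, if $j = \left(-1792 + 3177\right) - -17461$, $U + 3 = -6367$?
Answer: $-447631020$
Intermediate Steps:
$U = -6370$ ($U = -3 - 6367 = -6370$)
$j = 18846$ ($j = 1385 + 17461 = 18846$)
$\left(87 \left(-105 + 27\right) + j\right) \left(-30747 + U\right) = \left(87 \left(-105 + 27\right) + 18846\right) \left(-30747 - 6370\right) = \left(87 \left(-78\right) + 18846\right) \left(-37117\right) = \left(-6786 + 18846\right) \left(-37117\right) = 12060 \left(-37117\right) = -447631020$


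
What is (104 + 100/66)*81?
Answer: 94014/11 ≈ 8546.7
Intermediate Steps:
(104 + 100/66)*81 = (104 + 100*(1/66))*81 = (104 + 50/33)*81 = (3482/33)*81 = 94014/11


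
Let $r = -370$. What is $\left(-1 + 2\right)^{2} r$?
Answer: $-370$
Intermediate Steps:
$\left(-1 + 2\right)^{2} r = \left(-1 + 2\right)^{2} \left(-370\right) = 1^{2} \left(-370\right) = 1 \left(-370\right) = -370$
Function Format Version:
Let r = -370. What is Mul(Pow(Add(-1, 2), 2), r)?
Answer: -370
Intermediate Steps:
Mul(Pow(Add(-1, 2), 2), r) = Mul(Pow(Add(-1, 2), 2), -370) = Mul(Pow(1, 2), -370) = Mul(1, -370) = -370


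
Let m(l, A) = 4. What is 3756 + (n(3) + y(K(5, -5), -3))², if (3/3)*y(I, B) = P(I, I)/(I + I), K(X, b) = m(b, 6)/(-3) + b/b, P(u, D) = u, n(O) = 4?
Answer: 15105/4 ≈ 3776.3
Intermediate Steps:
K(X, b) = -⅓ (K(X, b) = 4/(-3) + b/b = 4*(-⅓) + 1 = -4/3 + 1 = -⅓)
y(I, B) = ½ (y(I, B) = I/(I + I) = I/((2*I)) = I*(1/(2*I)) = ½)
3756 + (n(3) + y(K(5, -5), -3))² = 3756 + (4 + ½)² = 3756 + (9/2)² = 3756 + 81/4 = 15105/4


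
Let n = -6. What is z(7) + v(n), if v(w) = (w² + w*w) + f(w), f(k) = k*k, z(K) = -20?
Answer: 88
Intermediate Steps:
f(k) = k²
v(w) = 3*w² (v(w) = (w² + w*w) + w² = (w² + w²) + w² = 2*w² + w² = 3*w²)
z(7) + v(n) = -20 + 3*(-6)² = -20 + 3*36 = -20 + 108 = 88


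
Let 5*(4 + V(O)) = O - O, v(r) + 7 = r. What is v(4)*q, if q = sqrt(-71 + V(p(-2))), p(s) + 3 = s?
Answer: -15*I*sqrt(3) ≈ -25.981*I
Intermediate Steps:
v(r) = -7 + r
p(s) = -3 + s
V(O) = -4 (V(O) = -4 + (O - O)/5 = -4 + (1/5)*0 = -4 + 0 = -4)
q = 5*I*sqrt(3) (q = sqrt(-71 - 4) = sqrt(-75) = 5*I*sqrt(3) ≈ 8.6602*I)
v(4)*q = (-7 + 4)*(5*I*sqrt(3)) = -15*I*sqrt(3)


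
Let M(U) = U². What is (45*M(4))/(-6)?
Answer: -120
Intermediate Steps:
(45*M(4))/(-6) = (45*4²)/(-6) = (45*16)*(-⅙) = 720*(-⅙) = -120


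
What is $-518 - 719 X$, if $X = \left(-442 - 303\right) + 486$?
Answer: $185703$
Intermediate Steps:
$X = -259$ ($X = -745 + 486 = -259$)
$-518 - 719 X = -518 - -186221 = -518 + 186221 = 185703$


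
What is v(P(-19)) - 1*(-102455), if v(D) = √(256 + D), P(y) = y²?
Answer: 102455 + √617 ≈ 1.0248e+5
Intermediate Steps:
v(P(-19)) - 1*(-102455) = √(256 + (-19)²) - 1*(-102455) = √(256 + 361) + 102455 = √617 + 102455 = 102455 + √617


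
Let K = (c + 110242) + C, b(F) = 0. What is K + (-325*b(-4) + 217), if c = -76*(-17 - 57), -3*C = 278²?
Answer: 270965/3 ≈ 90322.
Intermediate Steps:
C = -77284/3 (C = -⅓*278² = -⅓*77284 = -77284/3 ≈ -25761.)
c = 5624 (c = -76*(-74) = 5624)
K = 270314/3 (K = (5624 + 110242) - 77284/3 = 115866 - 77284/3 = 270314/3 ≈ 90105.)
K + (-325*b(-4) + 217) = 270314/3 + (-325*0 + 217) = 270314/3 + (0 + 217) = 270314/3 + 217 = 270965/3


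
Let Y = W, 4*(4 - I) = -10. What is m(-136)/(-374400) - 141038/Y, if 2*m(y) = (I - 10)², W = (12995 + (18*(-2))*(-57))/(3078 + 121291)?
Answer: -52538069442631703/45068774400 ≈ -1.1657e+6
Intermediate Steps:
I = 13/2 (I = 4 - ¼*(-10) = 4 + 5/2 = 13/2 ≈ 6.5000)
W = 15047/124369 (W = (12995 - 36*(-57))/124369 = (12995 + 2052)*(1/124369) = 15047*(1/124369) = 15047/124369 ≈ 0.12099)
Y = 15047/124369 ≈ 0.12099
m(y) = 49/8 (m(y) = (13/2 - 10)²/2 = (-7/2)²/2 = (½)*(49/4) = 49/8)
m(-136)/(-374400) - 141038/Y = (49/8)/(-374400) - 141038/15047/124369 = (49/8)*(-1/374400) - 141038*124369/15047 = -49/2995200 - 17540755022/15047 = -52538069442631703/45068774400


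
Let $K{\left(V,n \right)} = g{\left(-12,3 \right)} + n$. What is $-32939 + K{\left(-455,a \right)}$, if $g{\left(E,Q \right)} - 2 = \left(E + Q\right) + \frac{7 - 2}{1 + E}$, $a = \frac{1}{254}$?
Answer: $- \frac{92052383}{2794} \approx -32946.0$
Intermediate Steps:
$a = \frac{1}{254} \approx 0.003937$
$g{\left(E,Q \right)} = 2 + E + Q + \frac{5}{1 + E}$ ($g{\left(E,Q \right)} = 2 + \left(\left(E + Q\right) + \frac{7 - 2}{1 + E}\right) = 2 + \left(\left(E + Q\right) + \frac{5}{1 + E}\right) = 2 + \left(E + Q + \frac{5}{1 + E}\right) = 2 + E + Q + \frac{5}{1 + E}$)
$K{\left(V,n \right)} = - \frac{82}{11} + n$ ($K{\left(V,n \right)} = \frac{7 + 3 + \left(-12\right)^{2} + 3 \left(-12\right) - 36}{1 - 12} + n = \frac{7 + 3 + 144 - 36 - 36}{-11} + n = \left(- \frac{1}{11}\right) 82 + n = - \frac{82}{11} + n$)
$-32939 + K{\left(-455,a \right)} = -32939 + \left(- \frac{82}{11} + \frac{1}{254}\right) = -32939 - \frac{20817}{2794} = - \frac{92052383}{2794}$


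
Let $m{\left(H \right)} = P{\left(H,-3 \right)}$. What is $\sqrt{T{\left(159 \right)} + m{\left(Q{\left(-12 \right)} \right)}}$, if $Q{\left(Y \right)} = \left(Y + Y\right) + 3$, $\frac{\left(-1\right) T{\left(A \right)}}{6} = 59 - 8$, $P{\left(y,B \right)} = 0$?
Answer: $3 i \sqrt{34} \approx 17.493 i$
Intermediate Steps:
$T{\left(A \right)} = -306$ ($T{\left(A \right)} = - 6 \left(59 - 8\right) = \left(-6\right) 51 = -306$)
$Q{\left(Y \right)} = 3 + 2 Y$ ($Q{\left(Y \right)} = 2 Y + 3 = 3 + 2 Y$)
$m{\left(H \right)} = 0$
$\sqrt{T{\left(159 \right)} + m{\left(Q{\left(-12 \right)} \right)}} = \sqrt{-306 + 0} = \sqrt{-306} = 3 i \sqrt{34}$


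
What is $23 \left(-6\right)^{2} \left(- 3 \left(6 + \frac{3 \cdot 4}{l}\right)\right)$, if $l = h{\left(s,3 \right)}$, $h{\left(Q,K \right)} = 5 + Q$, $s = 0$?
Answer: $- \frac{104328}{5} \approx -20866.0$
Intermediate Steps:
$l = 5$ ($l = 5 + 0 = 5$)
$23 \left(-6\right)^{2} \left(- 3 \left(6 + \frac{3 \cdot 4}{l}\right)\right) = 23 \left(-6\right)^{2} \left(- 3 \left(6 + \frac{3 \cdot 4}{5}\right)\right) = 23 \cdot 36 \left(- 3 \left(6 + 12 \cdot \frac{1}{5}\right)\right) = 828 \left(- 3 \left(6 + \frac{12}{5}\right)\right) = 828 \left(\left(-3\right) \frac{42}{5}\right) = 828 \left(- \frac{126}{5}\right) = - \frac{104328}{5}$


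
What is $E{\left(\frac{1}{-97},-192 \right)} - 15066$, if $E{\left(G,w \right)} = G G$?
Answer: $- \frac{141755993}{9409} \approx -15066.0$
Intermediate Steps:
$E{\left(G,w \right)} = G^{2}$
$E{\left(\frac{1}{-97},-192 \right)} - 15066 = \left(\frac{1}{-97}\right)^{2} - 15066 = \left(- \frac{1}{97}\right)^{2} - 15066 = \frac{1}{9409} - 15066 = - \frac{141755993}{9409}$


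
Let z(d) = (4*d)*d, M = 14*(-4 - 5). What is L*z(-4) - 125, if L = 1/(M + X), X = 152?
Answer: -1593/13 ≈ -122.54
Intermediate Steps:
M = -126 (M = 14*(-9) = -126)
L = 1/26 (L = 1/(-126 + 152) = 1/26 ≈ 0.038462)
z(d) = 4*d**2
L*z(-4) - 125 = (4*(-4)**2)/26 - 125 = (4*16)/26 - 125 = (1/26)*64 - 125 = 32/13 - 125 = -1593/13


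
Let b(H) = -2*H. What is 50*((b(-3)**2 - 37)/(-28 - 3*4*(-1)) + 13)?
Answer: 5225/8 ≈ 653.13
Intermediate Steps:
50*((b(-3)**2 - 37)/(-28 - 3*4*(-1)) + 13) = 50*(((-2*(-3))**2 - 37)/(-28 - 3*4*(-1)) + 13) = 50*((6**2 - 37)/(-28 - 12*(-1)) + 13) = 50*((36 - 37)/(-28 + 12) + 13) = 50*(-1/(-16) + 13) = 50*(-1*(-1/16) + 13) = 50*(1/16 + 13) = 50*(209/16) = 5225/8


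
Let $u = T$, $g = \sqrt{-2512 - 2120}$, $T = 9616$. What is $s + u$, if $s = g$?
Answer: $9616 + 2 i \sqrt{1158} \approx 9616.0 + 68.059 i$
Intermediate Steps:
$g = 2 i \sqrt{1158}$ ($g = \sqrt{-4632} = 2 i \sqrt{1158} \approx 68.059 i$)
$u = 9616$
$s = 2 i \sqrt{1158} \approx 68.059 i$
$s + u = 2 i \sqrt{1158} + 9616 = 9616 + 2 i \sqrt{1158}$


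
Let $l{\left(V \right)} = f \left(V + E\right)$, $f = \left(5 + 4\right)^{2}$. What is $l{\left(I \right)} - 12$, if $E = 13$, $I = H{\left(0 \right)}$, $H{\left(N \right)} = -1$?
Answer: $960$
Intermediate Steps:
$I = -1$
$f = 81$ ($f = 9^{2} = 81$)
$l{\left(V \right)} = 1053 + 81 V$ ($l{\left(V \right)} = 81 \left(V + 13\right) = 81 \left(13 + V\right) = 1053 + 81 V$)
$l{\left(I \right)} - 12 = \left(1053 + 81 \left(-1\right)\right) - 12 = \left(1053 - 81\right) - 12 = 972 - 12 = 960$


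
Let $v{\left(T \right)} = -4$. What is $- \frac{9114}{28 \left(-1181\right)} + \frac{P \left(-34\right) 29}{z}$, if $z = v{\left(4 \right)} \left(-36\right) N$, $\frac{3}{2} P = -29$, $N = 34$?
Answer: $\frac{1063529}{255096} \approx 4.1691$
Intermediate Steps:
$P = - \frac{58}{3}$ ($P = \frac{2}{3} \left(-29\right) = - \frac{58}{3} \approx -19.333$)
$z = 4896$ ($z = \left(-4\right) \left(-36\right) 34 = 144 \cdot 34 = 4896$)
$- \frac{9114}{28 \left(-1181\right)} + \frac{P \left(-34\right) 29}{z} = - \frac{9114}{28 \left(-1181\right)} + \frac{\left(- \frac{58}{3}\right) \left(-34\right) 29}{4896} = - \frac{9114}{-33068} + \frac{1972}{3} \cdot 29 \cdot \frac{1}{4896} = \left(-9114\right) \left(- \frac{1}{33068}\right) + \frac{57188}{3} \cdot \frac{1}{4896} = \frac{651}{2362} + \frac{841}{216} = \frac{1063529}{255096}$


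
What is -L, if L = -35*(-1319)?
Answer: -46165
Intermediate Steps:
L = 46165
-L = -1*46165 = -46165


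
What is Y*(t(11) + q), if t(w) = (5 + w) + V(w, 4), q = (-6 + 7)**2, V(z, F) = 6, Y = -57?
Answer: -1311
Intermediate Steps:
q = 1 (q = 1**2 = 1)
t(w) = 11 + w (t(w) = (5 + w) + 6 = 11 + w)
Y*(t(11) + q) = -57*((11 + 11) + 1) = -57*(22 + 1) = -57*23 = -1311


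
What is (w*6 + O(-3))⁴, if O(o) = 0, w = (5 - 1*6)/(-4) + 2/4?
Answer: 6561/16 ≈ 410.06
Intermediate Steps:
w = ¾ (w = (5 - 6)*(-¼) + 2*(¼) = -1*(-¼) + ½ = ¼ + ½ = ¾ ≈ 0.75000)
(w*6 + O(-3))⁴ = ((¾)*6 + 0)⁴ = (9/2 + 0)⁴ = (9/2)⁴ = 6561/16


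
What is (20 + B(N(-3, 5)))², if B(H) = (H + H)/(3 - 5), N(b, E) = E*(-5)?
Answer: 2025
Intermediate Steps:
N(b, E) = -5*E
B(H) = -H (B(H) = (2*H)/(-2) = (2*H)*(-½) = -H)
(20 + B(N(-3, 5)))² = (20 - (-5)*5)² = (20 - 1*(-25))² = (20 + 25)² = 45² = 2025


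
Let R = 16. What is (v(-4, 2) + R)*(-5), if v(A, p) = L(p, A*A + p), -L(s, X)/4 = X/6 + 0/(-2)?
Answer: -20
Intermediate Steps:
L(s, X) = -2*X/3 (L(s, X) = -4*(X/6 + 0/(-2)) = -4*(X*(1/6) + 0*(-1/2)) = -4*(X/6 + 0) = -2*X/3)
v(A, p) = -2*p/3 - 2*A**2/3 (v(A, p) = -2*(A*A + p)/3 = -2*(A**2 + p)/3 = -2*(p + A**2)/3 = -2*p/3 - 2*A**2/3)
(v(-4, 2) + R)*(-5) = ((-2/3*2 - 2/3*(-4)**2) + 16)*(-5) = ((-4/3 - 2/3*16) + 16)*(-5) = ((-4/3 - 32/3) + 16)*(-5) = (-12 + 16)*(-5) = 4*(-5) = -20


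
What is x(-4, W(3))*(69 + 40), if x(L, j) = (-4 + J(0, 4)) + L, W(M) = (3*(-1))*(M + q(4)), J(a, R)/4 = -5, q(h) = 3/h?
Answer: -3052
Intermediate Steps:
J(a, R) = -20 (J(a, R) = 4*(-5) = -20)
W(M) = -9/4 - 3*M (W(M) = (3*(-1))*(M + 3/4) = -3*(M + 3*(¼)) = -3*(M + ¾) = -3*(¾ + M) = -9/4 - 3*M)
x(L, j) = -24 + L (x(L, j) = (-4 - 20) + L = -24 + L)
x(-4, W(3))*(69 + 40) = (-24 - 4)*(69 + 40) = -28*109 = -3052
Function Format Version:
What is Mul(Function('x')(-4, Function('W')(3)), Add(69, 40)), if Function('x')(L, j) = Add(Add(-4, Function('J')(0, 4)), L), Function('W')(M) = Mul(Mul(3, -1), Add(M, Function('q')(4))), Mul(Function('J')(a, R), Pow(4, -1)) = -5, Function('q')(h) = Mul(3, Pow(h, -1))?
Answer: -3052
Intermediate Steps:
Function('J')(a, R) = -20 (Function('J')(a, R) = Mul(4, -5) = -20)
Function('W')(M) = Add(Rational(-9, 4), Mul(-3, M)) (Function('W')(M) = Mul(Mul(3, -1), Add(M, Mul(3, Pow(4, -1)))) = Mul(-3, Add(M, Mul(3, Rational(1, 4)))) = Mul(-3, Add(M, Rational(3, 4))) = Mul(-3, Add(Rational(3, 4), M)) = Add(Rational(-9, 4), Mul(-3, M)))
Function('x')(L, j) = Add(-24, L) (Function('x')(L, j) = Add(Add(-4, -20), L) = Add(-24, L))
Mul(Function('x')(-4, Function('W')(3)), Add(69, 40)) = Mul(Add(-24, -4), Add(69, 40)) = Mul(-28, 109) = -3052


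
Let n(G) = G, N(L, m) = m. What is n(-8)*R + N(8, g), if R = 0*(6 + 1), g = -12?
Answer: -12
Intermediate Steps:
R = 0 (R = 0*7 = 0)
n(-8)*R + N(8, g) = -8*0 - 12 = 0 - 12 = -12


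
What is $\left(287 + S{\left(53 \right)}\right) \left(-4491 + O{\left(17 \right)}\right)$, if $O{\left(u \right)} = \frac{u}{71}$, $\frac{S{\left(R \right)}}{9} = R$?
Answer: $- \frac{243596816}{71} \approx -3.4309 \cdot 10^{6}$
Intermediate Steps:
$S{\left(R \right)} = 9 R$
$O{\left(u \right)} = \frac{u}{71}$ ($O{\left(u \right)} = u \frac{1}{71} = \frac{u}{71}$)
$\left(287 + S{\left(53 \right)}\right) \left(-4491 + O{\left(17 \right)}\right) = \left(287 + 9 \cdot 53\right) \left(-4491 + \frac{1}{71} \cdot 17\right) = \left(287 + 477\right) \left(-4491 + \frac{17}{71}\right) = 764 \left(- \frac{318844}{71}\right) = - \frac{243596816}{71}$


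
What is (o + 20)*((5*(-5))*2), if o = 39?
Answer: -2950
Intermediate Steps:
(o + 20)*((5*(-5))*2) = (39 + 20)*((5*(-5))*2) = 59*(-25*2) = 59*(-50) = -2950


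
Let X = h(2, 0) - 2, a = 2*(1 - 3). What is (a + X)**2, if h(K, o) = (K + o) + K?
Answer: 4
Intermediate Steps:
h(K, o) = o + 2*K
a = -4 (a = 2*(-2) = -4)
X = 2 (X = (0 + 2*2) - 2 = (0 + 4) - 2 = 4 - 2 = 2)
(a + X)**2 = (-4 + 2)**2 = (-2)**2 = 4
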